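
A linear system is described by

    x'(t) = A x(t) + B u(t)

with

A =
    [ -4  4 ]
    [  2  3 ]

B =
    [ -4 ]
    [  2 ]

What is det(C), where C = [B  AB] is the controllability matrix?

-40

AB = [[24], [-2]]
Controllability matrix C = [B  AB] = [[-4, 24], [2, -2]]
det(C) = (-4)·(-2) - 24·2 = 8 - 48 = -40
Since det(C) ≠ 0, rank(C) = 2 and the system is completely controllable.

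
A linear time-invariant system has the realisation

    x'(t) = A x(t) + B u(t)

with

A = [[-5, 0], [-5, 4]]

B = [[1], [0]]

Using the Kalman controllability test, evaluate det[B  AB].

-5

AB = [[-5], [-5]]
Controllability matrix C = [B  AB] = [[1, -5], [0, -5]]
det(C) = 1·(-5) - (-5)·0 = -5 - 0 = -5
Since det(C) ≠ 0, rank(C) = 2 and the system is completely controllable.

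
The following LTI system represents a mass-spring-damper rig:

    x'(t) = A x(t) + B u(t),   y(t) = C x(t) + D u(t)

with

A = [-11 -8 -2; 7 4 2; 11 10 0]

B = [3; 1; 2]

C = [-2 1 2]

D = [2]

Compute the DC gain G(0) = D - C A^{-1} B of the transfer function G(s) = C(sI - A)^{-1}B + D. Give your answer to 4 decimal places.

G(0) = C(-A)^{-1}B + D = -C A^{-1} B + D.
det A = -8, so A^{-1} = (1/-8)·adj(A) = [[5/2, 5/2, 1], [-11/4, -11/4, -1], [-13/4, -11/4, -3/2]]
A^{-1} B = [12, -13, -31/2]^T
C A^{-1} B = -68
G(0) = D - C A^{-1} B = 2 - (-68) = 70

70.0000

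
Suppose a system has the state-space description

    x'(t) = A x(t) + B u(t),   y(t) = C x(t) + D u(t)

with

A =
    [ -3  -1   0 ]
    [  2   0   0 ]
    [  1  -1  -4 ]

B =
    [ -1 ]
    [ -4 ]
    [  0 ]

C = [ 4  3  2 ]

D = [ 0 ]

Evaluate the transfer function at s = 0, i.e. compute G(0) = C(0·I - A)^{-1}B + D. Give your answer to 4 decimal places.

-8.5000

G(0) = C(-A)^{-1}B + D = -C A^{-1} B + D.
det A = -8, so A^{-1} = (1/-8)·adj(A) = [[0, 1/2, 0], [-1, -3/2, 0], [1/4, 1/2, -1/4]]
A^{-1} B = [-2, 7, -9/4]^T
C A^{-1} B = 17/2
G(0) = D - C A^{-1} B = 0 - (17/2) = -17/2 ≈ -8.5000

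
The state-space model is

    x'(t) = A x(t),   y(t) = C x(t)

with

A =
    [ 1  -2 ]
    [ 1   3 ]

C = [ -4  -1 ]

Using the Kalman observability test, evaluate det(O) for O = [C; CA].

CA = [[-5, 5]]
Observability matrix O = [C; CA] = [[-4, -1], [-5, 5]]
det(O) = (-4)·5 - (-1)·(-5) = -20 - 5 = -25
Since det(O) ≠ 0, rank(O) = 2 and the system is completely observable.

-25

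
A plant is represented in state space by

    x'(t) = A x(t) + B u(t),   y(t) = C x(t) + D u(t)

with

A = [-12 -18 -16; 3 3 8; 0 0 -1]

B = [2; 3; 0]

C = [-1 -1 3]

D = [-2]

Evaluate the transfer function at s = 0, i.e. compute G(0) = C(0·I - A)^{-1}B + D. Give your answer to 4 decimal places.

-1.0000

G(0) = C(-A)^{-1}B + D = -C A^{-1} B + D.
det A = -18, so A^{-1} = (1/-18)·adj(A) = [[1/6, 1, 16/3], [-1/6, -2/3, -8/3], [0, 0, -1]]
A^{-1} B = [10/3, -7/3, 0]^T
C A^{-1} B = -1
G(0) = D - C A^{-1} B = -2 - (-1) = -1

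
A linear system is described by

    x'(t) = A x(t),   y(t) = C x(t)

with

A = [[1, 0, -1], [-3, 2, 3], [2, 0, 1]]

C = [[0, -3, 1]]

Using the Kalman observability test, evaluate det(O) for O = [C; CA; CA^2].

-963

CA = [[11, -6, -8]]
CA^2 = [[13, -12, -37]]
Observability matrix O = [C; CA; CA^2] = [[0, -3, 1], [11, -6, -8], [13, -12, -37]]
Expanding along the first row, det(O) = 0·((-6)·(-37) - (-8)·(-12)) - (-3)·(11·(-37) - (-8)·13) + 1·(11·(-12) - (-6)·13) = 0·126 - (-3)·(-303) + 1·(-54) = -963
Since det(O) ≠ 0, rank(O) = 3 and the system is completely observable.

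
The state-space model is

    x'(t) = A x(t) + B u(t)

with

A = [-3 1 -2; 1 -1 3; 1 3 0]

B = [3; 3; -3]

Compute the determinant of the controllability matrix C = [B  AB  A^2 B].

AB = [[0], [-9], [12]]
A^2B = [[-33], [45], [-27]]
Controllability matrix C = [B  AB  A^2B] = [[3, 0, -33], [3, -9, 45], [-3, 12, -27]]
Expanding along the first row, det(C) = 3·((-9)·(-27) - 45·12) - 0·(3·(-27) - 45·(-3)) + (-33)·(3·12 - (-9)·(-3)) = 3·(-297) - 0·54 + (-33)·9 = -1188
Since det(C) ≠ 0, rank(C) = 3 and the system is completely controllable.

-1188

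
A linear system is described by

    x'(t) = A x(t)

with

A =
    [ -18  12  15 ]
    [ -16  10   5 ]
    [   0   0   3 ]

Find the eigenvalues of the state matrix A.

det(sI - A) = s^3 - (tr A)s^2 + (M11 + M22 + M33)s - det A, where Mii is the 2×2 principal minor of A obtained by deleting row i and column i.
tr A = (-18) + 10 + 3 = -5; M11 = 10·3 - 5·0 = 30 - 0 = 30; M22 = (-18)·3 - 15·0 = -54 - 0 = -54; M33 = (-18)·10 - 12·(-16) = -180 - (-192) = 12; sum of minors = -12.
det A = (-18)·(10·3 - 5·0) - 12·((-16)·3 - 5·0) + 15·((-16)·0 - 10·0) = (-18)·30 - 12·(-48) + 15·0 = 36.
So p(s) = det(sI - A) = s^3 + 5s^2 - 12s - 36.
Rational-root test: any integer root divides -36. Testing small divisors, s = -2 works: p(-2) = -8 + 20 + 24 + (-36) = 0, so (s + 2) is a factor.
Dividing, p(s) = (s + 2)(s^2 + 3s - 18).
Factor s^2 + 3s - 18: two numbers with sum -3 and product -18 are 3 and -6, so s^2 + 3s - 18 = (s - 3)(s + 6).
Hence p(s) = (s - 3) (s + 2) (s + 6), with roots -6, -2, 3.
At least one eigenvalue has non-negative real part, so the system is not asymptotically stable.

-6, -2, 3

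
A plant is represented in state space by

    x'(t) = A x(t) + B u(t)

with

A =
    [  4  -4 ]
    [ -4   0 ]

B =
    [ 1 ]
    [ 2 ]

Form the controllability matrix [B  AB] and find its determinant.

AB = [[-4], [-4]]
Controllability matrix C = [B  AB] = [[1, -4], [2, -4]]
det(C) = 1·(-4) - (-4)·2 = -4 - (-8) = 4
Since det(C) ≠ 0, rank(C) = 2 and the system is completely controllable.

4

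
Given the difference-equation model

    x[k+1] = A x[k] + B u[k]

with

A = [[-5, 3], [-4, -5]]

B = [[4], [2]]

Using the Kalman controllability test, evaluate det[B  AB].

AB = [[-14], [-26]]
Controllability matrix C = [B  AB] = [[4, -14], [2, -26]]
det(C) = 4·(-26) - (-14)·2 = -104 - (-28) = -76
Since det(C) ≠ 0, rank(C) = 2 and the system is completely controllable.

-76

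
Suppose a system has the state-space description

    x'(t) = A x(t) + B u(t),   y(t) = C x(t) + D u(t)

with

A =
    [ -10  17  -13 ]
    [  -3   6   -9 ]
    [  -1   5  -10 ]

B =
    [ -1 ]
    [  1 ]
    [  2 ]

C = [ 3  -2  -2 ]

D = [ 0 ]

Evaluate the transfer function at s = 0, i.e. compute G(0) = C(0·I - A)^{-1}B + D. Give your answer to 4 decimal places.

-1.6667

G(0) = C(-A)^{-1}B + D = -C A^{-1} B + D.
det A = -90, so A^{-1} = (1/-90)·adj(A) = [[1/6, -7/6, 5/6], [7/30, -29/30, 17/30], [1/10, -11/30, 1/10]]
A^{-1} B = [1/3, -1/15, -4/15]^T
C A^{-1} B = 5/3
G(0) = D - C A^{-1} B = 0 - (5/3) = -5/3 ≈ -1.6667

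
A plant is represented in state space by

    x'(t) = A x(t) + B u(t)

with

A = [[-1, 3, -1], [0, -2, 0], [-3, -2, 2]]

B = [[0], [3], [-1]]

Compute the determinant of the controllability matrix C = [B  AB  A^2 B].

1500

AB = [[10], [-6], [-8]]
A^2B = [[-20], [12], [-34]]
Controllability matrix C = [B  AB  A^2B] = [[0, 10, -20], [3, -6, 12], [-1, -8, -34]]
Expanding along the first row, det(C) = 0·((-6)·(-34) - 12·(-8)) - 10·(3·(-34) - 12·(-1)) + (-20)·(3·(-8) - (-6)·(-1)) = 0·300 - 10·(-90) + (-20)·(-30) = 1500
Since det(C) ≠ 0, rank(C) = 3 and the system is completely controllable.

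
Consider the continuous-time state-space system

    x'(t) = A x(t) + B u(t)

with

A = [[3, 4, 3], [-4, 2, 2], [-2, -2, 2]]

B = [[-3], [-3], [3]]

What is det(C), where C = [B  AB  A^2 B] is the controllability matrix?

AB = [[-12], [12], [18]]
A^2B = [[66], [108], [36]]
Controllability matrix C = [B  AB  A^2B] = [[-3, -12, 66], [-3, 12, 108], [3, 18, 36]]
Expanding along the first row, det(C) = (-3)·(12·36 - 108·18) - (-12)·((-3)·36 - 108·3) + 66·((-3)·18 - 12·3) = (-3)·(-1512) - (-12)·(-432) + 66·(-90) = -6588
Since det(C) ≠ 0, rank(C) = 3 and the system is completely controllable.

-6588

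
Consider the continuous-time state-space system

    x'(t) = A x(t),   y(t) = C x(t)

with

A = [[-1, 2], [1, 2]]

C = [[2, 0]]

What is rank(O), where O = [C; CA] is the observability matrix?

CA = [[-2, 4]]
Observability matrix O = [C; CA] = [[2, 0], [-2, 4]]
det(O) = 2·4 - 0·(-2) = 8 - 0 = 8 ≠ 0, so rank(O) = 2.
rank(O) = 2 = n, so the pair (A, C) is completely observable.

2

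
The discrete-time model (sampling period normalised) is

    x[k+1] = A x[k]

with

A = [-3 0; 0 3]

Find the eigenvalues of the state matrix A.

-3, 3

det(zI - A) = z^2 - (tr A)z + det A, with tr A = (-3) + 3 = 0 and det A = (-3)·3 - 0·0 = -9 - 0 = -9.
So p(z) = det(zI - A) = z^2 - 9.
Factor z^2 - 9: two numbers with sum 0 and product -9 are 3 and -3, so z^2 - 9 = (z - 3)(z + 3).
Hence p(z) = (z - 3) (z + 3), with roots -3, 3.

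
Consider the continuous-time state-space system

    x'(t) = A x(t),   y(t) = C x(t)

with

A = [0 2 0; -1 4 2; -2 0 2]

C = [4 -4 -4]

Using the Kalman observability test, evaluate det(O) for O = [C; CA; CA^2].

384

CA = [[12, -8, -16]]
CA^2 = [[40, -8, -48]]
Observability matrix O = [C; CA; CA^2] = [[4, -4, -4], [12, -8, -16], [40, -8, -48]]
Expanding along the first row, det(O) = 4·((-8)·(-48) - (-16)·(-8)) - (-4)·(12·(-48) - (-16)·40) + (-4)·(12·(-8) - (-8)·40) = 4·256 - (-4)·64 + (-4)·224 = 384
Since det(O) ≠ 0, rank(O) = 3 and the system is completely observable.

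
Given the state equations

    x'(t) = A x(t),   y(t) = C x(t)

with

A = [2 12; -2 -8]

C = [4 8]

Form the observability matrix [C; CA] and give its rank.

1

CA = [[-8, -16]]
Observability matrix O = [C; CA] = [[4, 8], [-8, -16]]
Every row of O is a scalar multiple of row 1 = [4, 8] (multipliers 1, -2), so the rows span a one-dimensional space.
O ≠ 0, hence rank(O) = 1.
rank(O) = 1 < n = 2, so the pair (A, C) is not completely observable.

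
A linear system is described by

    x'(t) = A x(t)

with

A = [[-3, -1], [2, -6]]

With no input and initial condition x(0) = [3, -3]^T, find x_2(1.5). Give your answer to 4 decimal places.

0.0157

det(sI - A) = s^2 - (tr A)s + det A, with tr A = (-3) + (-6) = -9 and det A = (-3)·(-6) - (-1)·2 = 18 - (-2) = 20.
So p(s) = det(sI - A) = s^2 + 9s + 20.
Factor s^2 + 9s + 20: two numbers with sum -9 and product 20 are -4 and -5, so s^2 + 9s + 20 = (s + 4)(s + 5).
Hence p(s) = (s + 4) (s + 5), with roots -5, -4.
The eigenvalues -5, -4 are distinct and real, so A is diagonalisable and x(t) = e^{At} x(0) = V diag(e^{λ_i t}) V^{-1} x(0), where the columns of V are the eigenvectors.
λ = -5: A - (-5)I = [[2, -1], [2, -1]]. Row 1 gives 2·v1 + (-1)·v2 = 0, so take v_1 = [1, 2]^T.
λ = -4: A - (-4)I = [[1, -1], [2, -2]]. Row 1 gives 1·v1 + (-1)·v2 = 0, so take v_2 = [-1, -1]^T.
V = [v_1 v_2] = [[1, -1], [2, -1]] has det V = 1, so V^{-1} = adj(V)/det V = [[-1, 1], [-2, 1]].
Modal coordinates z(0) = V^{-1} x(0): (-1)·3 + 1·(-3) = -6; (-2)·3 + 1·(-3) = -9; so z(0) = [-6, -9]^T.
x_2(t) = Σ_i (v_i)_2 · z_i(0) · e^{λ_i t} (row 2 of V times the modal terms).
x_2(1.5) = 2·(-6)·e^{-5·1.5} + (-1)·(-9)·e^{-4·1.5} = (-12)·0.000553 + 9·0.002479 = 0.0157.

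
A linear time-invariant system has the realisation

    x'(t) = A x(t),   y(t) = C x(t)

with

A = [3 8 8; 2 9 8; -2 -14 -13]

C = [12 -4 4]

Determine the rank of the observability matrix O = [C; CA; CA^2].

CA = [[20, 4, 12]]
CA^2 = [[44, 28, 36]]
Observability matrix O = [C; CA; CA^2] = [[12, -4, 4], [20, 4, 12], [44, 28, 36]]
The columns c1, c2, c3 of O are linearly dependent: -c1 - c2 + 2·c3 = 0 (check each entry), so rank(O) ≤ 2.
The 2×2 minor from rows 1, 2, columns 1, 2 is 12·4 - (-4)·20 = 48 - (-80) = 128 ≠ 0, so rank(O) = 2.
rank(O) = 2 < n = 3, so the pair (A, C) is not completely observable.

2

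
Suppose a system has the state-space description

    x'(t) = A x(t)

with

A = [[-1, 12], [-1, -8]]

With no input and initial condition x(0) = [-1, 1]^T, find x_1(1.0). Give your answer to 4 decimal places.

det(sI - A) = s^2 - (tr A)s + det A, with tr A = (-1) + (-8) = -9 and det A = (-1)·(-8) - 12·(-1) = 8 - (-12) = 20.
So p(s) = det(sI - A) = s^2 + 9s + 20.
Factor s^2 + 9s + 20: two numbers with sum -9 and product 20 are -4 and -5, so s^2 + 9s + 20 = (s + 4)(s + 5).
Hence p(s) = (s + 4) (s + 5), with roots -5, -4.
The eigenvalues -5, -4 are distinct and real, so A is diagonalisable and x(t) = e^{At} x(0) = V diag(e^{λ_i t}) V^{-1} x(0), where the columns of V are the eigenvectors.
λ = -5: A - (-5)I = [[4, 12], [-1, -3]]. Row 1 gives 4·v1 + 12·v2 = 0, so take v_1 = [-3, 1]^T.
λ = -4: A - (-4)I = [[3, 12], [-1, -4]]. Row 1 gives 3·v1 + 12·v2 = 0, so take v_2 = [4, -1]^T.
V = [v_1 v_2] = [[-3, 4], [1, -1]] has det V = -1, so V^{-1} = adj(V)/det V = [[1, 4], [1, 3]].
Modal coordinates z(0) = V^{-1} x(0): 1·(-1) + 4·1 = 3; 1·(-1) + 3·1 = 2; so z(0) = [3, 2]^T.
x_1(t) = Σ_i (v_i)_1 · z_i(0) · e^{λ_i t} (row 1 of V times the modal terms).
x_1(1.0) = (-3)·3·e^{-5·1.0} + 4·2·e^{-4·1.0} = (-9)·0.006738 + 8·0.018316 = 0.0859.

0.0859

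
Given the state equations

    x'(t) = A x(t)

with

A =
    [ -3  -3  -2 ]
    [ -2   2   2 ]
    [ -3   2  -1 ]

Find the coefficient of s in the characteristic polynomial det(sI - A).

Expand det(sI - A) for the 3×3 matrix.
p(s) = s^3 + 2s^2 - 21s - 38.
(Check: constant term = det(-A) = (-1)^3 det A = -38; coefficient of s^2 = -tr A = 2.)
The coefficient of s is -21.

-21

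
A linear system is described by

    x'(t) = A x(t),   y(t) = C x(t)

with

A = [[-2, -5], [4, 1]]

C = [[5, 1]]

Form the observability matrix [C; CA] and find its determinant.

CA = [[-6, -24]]
Observability matrix O = [C; CA] = [[5, 1], [-6, -24]]
det(O) = 5·(-24) - 1·(-6) = -120 - (-6) = -114
Since det(O) ≠ 0, rank(O) = 2 and the system is completely observable.

-114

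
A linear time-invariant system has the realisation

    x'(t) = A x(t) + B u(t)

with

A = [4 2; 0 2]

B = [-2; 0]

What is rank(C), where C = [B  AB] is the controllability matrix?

AB = [[-8], [0]]
Controllability matrix C = [B  AB] = [[-2, -8], [0, 0]]
Every column of C is a scalar multiple of column 1 = [-2, 0] (multipliers 1, 4), so the columns span a one-dimensional space.
C ≠ 0, hence rank(C) = 1.
rank(C) = 1 < n = 2, so the pair (A, B) is not completely controllable.

1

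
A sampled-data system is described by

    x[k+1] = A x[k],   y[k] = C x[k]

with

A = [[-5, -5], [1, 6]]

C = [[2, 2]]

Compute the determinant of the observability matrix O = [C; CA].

CA = [[-8, 2]]
Observability matrix O = [C; CA] = [[2, 2], [-8, 2]]
det(O) = 2·2 - 2·(-8) = 4 - (-16) = 20
Since det(O) ≠ 0, rank(O) = 2 and the system is completely observable.

20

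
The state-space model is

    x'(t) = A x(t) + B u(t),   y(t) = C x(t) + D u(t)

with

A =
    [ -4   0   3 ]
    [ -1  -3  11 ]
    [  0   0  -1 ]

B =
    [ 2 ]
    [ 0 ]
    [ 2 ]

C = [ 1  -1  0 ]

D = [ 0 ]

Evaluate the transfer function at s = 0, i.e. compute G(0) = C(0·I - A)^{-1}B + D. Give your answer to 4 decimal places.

-4.6667

G(0) = C(-A)^{-1}B + D = -C A^{-1} B + D.
det A = -12, so A^{-1} = (1/-12)·adj(A) = [[-1/4, 0, -3/4], [1/12, -1/3, -41/12], [0, 0, -1]]
A^{-1} B = [-2, -20/3, -2]^T
C A^{-1} B = 14/3
G(0) = D - C A^{-1} B = 0 - (14/3) = -14/3 ≈ -4.6667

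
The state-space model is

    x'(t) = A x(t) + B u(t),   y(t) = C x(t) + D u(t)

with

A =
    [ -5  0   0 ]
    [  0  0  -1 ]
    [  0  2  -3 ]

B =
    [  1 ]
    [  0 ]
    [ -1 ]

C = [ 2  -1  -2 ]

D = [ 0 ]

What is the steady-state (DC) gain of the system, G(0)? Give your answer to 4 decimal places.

G(0) = C(-A)^{-1}B + D = -C A^{-1} B + D.
det A = -10, so A^{-1} = (1/-10)·adj(A) = [[-1/5, 0, 0], [0, -3/2, 1/2], [0, -1, 0]]
A^{-1} B = [-1/5, -1/2, 0]^T
C A^{-1} B = 1/10
G(0) = D - C A^{-1} B = 0 - (1/10) = -1/10 ≈ -0.1000

-0.1000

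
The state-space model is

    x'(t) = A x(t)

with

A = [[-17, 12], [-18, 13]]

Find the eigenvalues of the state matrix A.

-5, 1

det(sI - A) = s^2 - (tr A)s + det A, with tr A = (-17) + 13 = -4 and det A = (-17)·13 - 12·(-18) = -221 - (-216) = -5.
So p(s) = det(sI - A) = s^2 + 4s - 5.
Factor s^2 + 4s - 5: two numbers with sum -4 and product -5 are 1 and -5, so s^2 + 4s - 5 = (s - 1)(s + 5).
Hence p(s) = (s - 1) (s + 5), with roots -5, 1.
At least one eigenvalue has non-negative real part, so the system is not asymptotically stable.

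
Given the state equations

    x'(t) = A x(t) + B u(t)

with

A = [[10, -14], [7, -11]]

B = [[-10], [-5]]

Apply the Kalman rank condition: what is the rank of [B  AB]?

1

AB = [[-30], [-15]]
Controllability matrix C = [B  AB] = [[-10, -30], [-5, -15]]
Every column of C is a scalar multiple of column 1 = [-10, -5] (multipliers 1, 3), so the columns span a one-dimensional space.
C ≠ 0, hence rank(C) = 1.
rank(C) = 1 < n = 2, so the pair (A, B) is not completely controllable.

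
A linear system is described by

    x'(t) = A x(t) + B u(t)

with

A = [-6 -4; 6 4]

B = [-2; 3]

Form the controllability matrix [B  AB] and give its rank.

1

AB = [[0], [0]]
Controllability matrix C = [B  AB] = [[-2, 0], [3, 0]]
Every column of C is a scalar multiple of column 1 = [-2, 3] (multipliers 1, 0), so the columns span a one-dimensional space.
C ≠ 0, hence rank(C) = 1.
rank(C) = 1 < n = 2, so the pair (A, B) is not completely controllable.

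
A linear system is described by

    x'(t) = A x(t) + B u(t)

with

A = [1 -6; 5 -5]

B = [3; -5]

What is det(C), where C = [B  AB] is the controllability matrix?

AB = [[33], [40]]
Controllability matrix C = [B  AB] = [[3, 33], [-5, 40]]
det(C) = 3·40 - 33·(-5) = 120 - (-165) = 285
Since det(C) ≠ 0, rank(C) = 2 and the system is completely controllable.

285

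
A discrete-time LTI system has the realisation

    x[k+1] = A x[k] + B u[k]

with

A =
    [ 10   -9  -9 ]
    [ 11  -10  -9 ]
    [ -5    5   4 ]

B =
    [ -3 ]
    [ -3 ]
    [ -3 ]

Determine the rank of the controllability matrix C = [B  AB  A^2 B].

2

AB = [[24], [24], [-12]]
A^2B = [[132], [132], [-48]]
Controllability matrix C = [B  AB  A^2B] = [[-3, 24, 132], [-3, 24, 132], [-3, -12, -48]]
The rows r1, r2, r3 of C are linearly dependent: -r1 + r2 = 0 (check each entry), so rank(C) ≤ 2.
The 2×2 minor from rows 1, 3, columns 1, 2 is (-3)·(-12) - 24·(-3) = 36 - (-72) = 108 ≠ 0, so rank(C) = 2.
rank(C) = 2 < n = 3, so the pair (A, B) is not completely controllable.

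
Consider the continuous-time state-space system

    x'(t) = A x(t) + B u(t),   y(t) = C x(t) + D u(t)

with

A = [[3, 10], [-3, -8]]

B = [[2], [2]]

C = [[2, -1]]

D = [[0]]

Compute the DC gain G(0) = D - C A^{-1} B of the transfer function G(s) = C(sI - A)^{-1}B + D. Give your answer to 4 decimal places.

14.0000

G(0) = C(-A)^{-1}B + D = -C A^{-1} B + D.
det A = 6, so A^{-1} = (1/6)·adj(A) = [[-4/3, -5/3], [1/2, 1/2]]
A^{-1} B = [-6, 2]^T
C A^{-1} B = -14
G(0) = D - C A^{-1} B = 0 - (-14) = 14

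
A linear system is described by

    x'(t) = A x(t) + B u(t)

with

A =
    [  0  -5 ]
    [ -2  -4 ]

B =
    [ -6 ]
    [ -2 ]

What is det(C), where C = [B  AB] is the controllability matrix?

AB = [[10], [20]]
Controllability matrix C = [B  AB] = [[-6, 10], [-2, 20]]
det(C) = (-6)·20 - 10·(-2) = -120 - (-20) = -100
Since det(C) ≠ 0, rank(C) = 2 and the system is completely controllable.

-100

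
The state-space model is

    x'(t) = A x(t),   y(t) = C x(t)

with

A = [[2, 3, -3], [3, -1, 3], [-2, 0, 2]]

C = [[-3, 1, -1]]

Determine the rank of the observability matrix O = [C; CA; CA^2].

2

CA = [[-1, -10, 10]]
CA^2 = [[-52, 7, -7]]
Observability matrix O = [C; CA; CA^2] = [[-3, 1, -1], [-1, -10, 10], [-52, 7, -7]]
The columns c1, c2, c3 of O are linearly dependent: c2 + c3 = 0 (check each entry), so rank(O) ≤ 2.
The 2×2 minor from rows 1, 2, columns 1, 2 is (-3)·(-10) - 1·(-1) = 30 - (-1) = 31 ≠ 0, so rank(O) = 2.
rank(O) = 2 < n = 3, so the pair (A, C) is not completely observable.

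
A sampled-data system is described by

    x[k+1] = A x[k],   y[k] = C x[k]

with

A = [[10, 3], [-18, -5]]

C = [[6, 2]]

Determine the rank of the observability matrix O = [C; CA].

CA = [[24, 8]]
Observability matrix O = [C; CA] = [[6, 2], [24, 8]]
Every row of O is a scalar multiple of row 1 = [6, 2] (multipliers 1, 4), so the rows span a one-dimensional space.
O ≠ 0, hence rank(O) = 1.
rank(O) = 1 < n = 2, so the pair (A, C) is not completely observable.

1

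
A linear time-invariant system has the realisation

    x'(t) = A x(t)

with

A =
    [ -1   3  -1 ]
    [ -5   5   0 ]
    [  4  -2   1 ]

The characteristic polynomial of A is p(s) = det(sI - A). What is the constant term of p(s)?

Expand det(sI - A) for the 3×3 matrix.
p(s) = s^3 - 5s^2 + 18s - 20.
(Check: constant term = det(-A) = (-1)^3 det A = -20; coefficient of s^2 = -tr A = -5.)
The constant term is -20.

-20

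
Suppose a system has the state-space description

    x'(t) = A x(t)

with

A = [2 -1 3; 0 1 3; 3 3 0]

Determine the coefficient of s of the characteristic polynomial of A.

Expand det(sI - A) for the 3×3 matrix.
p(s) = s^3 - 3s^2 - 16s + 36.
(Check: constant term = det(-A) = (-1)^3 det A = 36; coefficient of s^2 = -tr A = -3.)
The coefficient of s is -16.

-16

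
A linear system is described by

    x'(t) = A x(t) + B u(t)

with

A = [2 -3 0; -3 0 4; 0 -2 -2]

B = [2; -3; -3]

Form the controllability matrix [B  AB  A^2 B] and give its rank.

AB = [[13], [-18], [12]]
A^2B = [[80], [9], [12]]
Controllability matrix C = [B  AB  A^2B] = [[2, 13, 80], [-3, -18, 9], [-3, 12, 12]]
det(C) = 2·((-18)·12 - 9·12) - 13·((-3)·12 - 9·(-3)) + 80·((-3)·12 - (-18)·(-3)) = 2·(-324) - 13·(-9) + 80·(-90) = -7731 ≠ 0, so rank(C) = 3.
rank(C) = 3 = n, so the pair (A, B) is completely controllable.

3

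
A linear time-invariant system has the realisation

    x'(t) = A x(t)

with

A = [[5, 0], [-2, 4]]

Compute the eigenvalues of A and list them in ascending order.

det(sI - A) = s^2 - (tr A)s + det A, with tr A = 5 + 4 = 9 and det A = 5·4 - 0·(-2) = 20 - 0 = 20.
So p(s) = det(sI - A) = s^2 - 9s + 20.
Factor s^2 - 9s + 20: two numbers with sum 9 and product 20 are 5 and 4, so s^2 - 9s + 20 = (s - 5)(s - 4).
Hence p(s) = (s - 5) (s - 4), with roots 4, 5.
At least one eigenvalue has non-negative real part, so the system is not asymptotically stable.

4, 5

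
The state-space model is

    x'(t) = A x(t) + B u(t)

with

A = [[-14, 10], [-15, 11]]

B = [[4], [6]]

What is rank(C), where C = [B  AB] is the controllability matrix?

1

AB = [[4], [6]]
Controllability matrix C = [B  AB] = [[4, 4], [6, 6]]
Every column of C is a scalar multiple of column 1 = [4, 6] (multipliers 1, 1), so the columns span a one-dimensional space.
C ≠ 0, hence rank(C) = 1.
rank(C) = 1 < n = 2, so the pair (A, B) is not completely controllable.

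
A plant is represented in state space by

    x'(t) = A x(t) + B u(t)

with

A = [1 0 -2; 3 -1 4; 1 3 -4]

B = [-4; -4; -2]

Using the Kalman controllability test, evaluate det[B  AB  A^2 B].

AB = [[0], [-16], [-8]]
A^2B = [[16], [-16], [-16]]
Controllability matrix C = [B  AB  A^2B] = [[-4, 0, 16], [-4, -16, -16], [-2, -8, -16]]
Expanding along the first row, det(C) = (-4)·((-16)·(-16) - (-16)·(-8)) - 0·((-4)·(-16) - (-16)·(-2)) + 16·((-4)·(-8) - (-16)·(-2)) = (-4)·128 - 0·32 + 16·0 = -512
Since det(C) ≠ 0, rank(C) = 3 and the system is completely controllable.

-512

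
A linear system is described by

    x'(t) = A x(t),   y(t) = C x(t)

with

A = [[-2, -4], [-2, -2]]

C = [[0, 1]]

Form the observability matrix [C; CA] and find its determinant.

2

CA = [[-2, -2]]
Observability matrix O = [C; CA] = [[0, 1], [-2, -2]]
det(O) = 0·(-2) - 1·(-2) = 0 - (-2) = 2
Since det(O) ≠ 0, rank(O) = 2 and the system is completely observable.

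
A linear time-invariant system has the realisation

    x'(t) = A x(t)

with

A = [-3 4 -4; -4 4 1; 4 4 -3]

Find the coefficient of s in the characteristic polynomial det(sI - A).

Expand det(sI - A) for the 3×3 matrix.
p(s) = s^3 + 2s^2 + 13s - 144.
(Check: constant term = det(-A) = (-1)^3 det A = -144; coefficient of s^2 = -tr A = 2.)
The coefficient of s is 13.

13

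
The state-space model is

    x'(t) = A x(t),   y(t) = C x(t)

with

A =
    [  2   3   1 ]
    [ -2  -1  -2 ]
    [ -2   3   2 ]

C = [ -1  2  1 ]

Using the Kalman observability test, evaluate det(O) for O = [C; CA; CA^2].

185

CA = [[-8, -2, -3]]
CA^2 = [[-6, -31, -10]]
Observability matrix O = [C; CA; CA^2] = [[-1, 2, 1], [-8, -2, -3], [-6, -31, -10]]
Expanding along the first row, det(O) = (-1)·((-2)·(-10) - (-3)·(-31)) - 2·((-8)·(-10) - (-3)·(-6)) + 1·((-8)·(-31) - (-2)·(-6)) = (-1)·(-73) - 2·62 + 1·236 = 185
Since det(O) ≠ 0, rank(O) = 3 and the system is completely observable.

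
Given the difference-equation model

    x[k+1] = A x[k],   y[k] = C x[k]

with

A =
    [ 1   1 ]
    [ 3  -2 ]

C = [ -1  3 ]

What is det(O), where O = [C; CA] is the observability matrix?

CA = [[8, -7]]
Observability matrix O = [C; CA] = [[-1, 3], [8, -7]]
det(O) = (-1)·(-7) - 3·8 = 7 - 24 = -17
Since det(O) ≠ 0, rank(O) = 2 and the system is completely observable.

-17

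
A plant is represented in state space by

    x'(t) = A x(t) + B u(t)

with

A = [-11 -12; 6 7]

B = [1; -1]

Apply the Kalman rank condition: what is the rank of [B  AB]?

1

AB = [[1], [-1]]
Controllability matrix C = [B  AB] = [[1, 1], [-1, -1]]
Every column of C is a scalar multiple of column 1 = [1, -1] (multipliers 1, 1), so the columns span a one-dimensional space.
C ≠ 0, hence rank(C) = 1.
rank(C) = 1 < n = 2, so the pair (A, B) is not completely controllable.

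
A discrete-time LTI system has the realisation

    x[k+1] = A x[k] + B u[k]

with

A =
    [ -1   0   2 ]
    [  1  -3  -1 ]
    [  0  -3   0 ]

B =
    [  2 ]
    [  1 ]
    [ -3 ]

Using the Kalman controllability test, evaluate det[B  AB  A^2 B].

AB = [[-8], [2], [-3]]
A^2B = [[2], [-11], [-6]]
Controllability matrix C = [B  AB  A^2B] = [[2, -8, 2], [1, 2, -11], [-3, -3, -6]]
Expanding along the first row, det(C) = 2·(2·(-6) - (-11)·(-3)) - (-8)·(1·(-6) - (-11)·(-3)) + 2·(1·(-3) - 2·(-3)) = 2·(-45) - (-8)·(-39) + 2·3 = -396
Since det(C) ≠ 0, rank(C) = 3 and the system is completely controllable.

-396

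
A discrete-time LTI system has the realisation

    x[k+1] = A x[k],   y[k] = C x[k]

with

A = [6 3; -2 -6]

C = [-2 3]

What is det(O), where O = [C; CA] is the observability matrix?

CA = [[-18, -24]]
Observability matrix O = [C; CA] = [[-2, 3], [-18, -24]]
det(O) = (-2)·(-24) - 3·(-18) = 48 - (-54) = 102
Since det(O) ≠ 0, rank(O) = 2 and the system is completely observable.

102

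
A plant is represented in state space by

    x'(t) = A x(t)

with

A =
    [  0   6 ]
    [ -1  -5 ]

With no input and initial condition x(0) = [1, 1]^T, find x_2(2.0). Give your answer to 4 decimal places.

det(sI - A) = s^2 - (tr A)s + det A, with tr A = 0 + (-5) = -5 and det A = 0·(-5) - 6·(-1) = 0 - (-6) = 6.
So p(s) = det(sI - A) = s^2 + 5s + 6.
Factor s^2 + 5s + 6: two numbers with sum -5 and product 6 are -2 and -3, so s^2 + 5s + 6 = (s + 2)(s + 3).
Hence p(s) = (s + 2) (s + 3), with roots -3, -2.
The eigenvalues -3, -2 are distinct and real, so A is diagonalisable and x(t) = e^{At} x(0) = V diag(e^{λ_i t}) V^{-1} x(0), where the columns of V are the eigenvectors.
λ = -3: A - (-3)I = [[3, 6], [-1, -2]]. Row 1 gives 3·v1 + 6·v2 = 0, so take v_1 = [-2, 1]^T.
λ = -2: A - (-2)I = [[2, 6], [-1, -3]]. Row 1 gives 2·v1 + 6·v2 = 0, so take v_2 = [-3, 1]^T.
V = [v_1 v_2] = [[-2, -3], [1, 1]] has det V = 1, so V^{-1} = adj(V)/det V = [[1, 3], [-1, -2]].
Modal coordinates z(0) = V^{-1} x(0): 1·1 + 3·1 = 4; (-1)·1 + (-2)·1 = -3; so z(0) = [4, -3]^T.
x_2(t) = Σ_i (v_i)_2 · z_i(0) · e^{λ_i t} (row 2 of V times the modal terms).
x_2(2.0) = 1·4·e^{-3·2.0} + 1·(-3)·e^{-2·2.0} = 4·0.002479 + (-3)·0.018316 = -0.0450.

-0.0450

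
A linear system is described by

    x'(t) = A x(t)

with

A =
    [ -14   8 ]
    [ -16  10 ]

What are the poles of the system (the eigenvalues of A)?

det(sI - A) = s^2 - (tr A)s + det A, with tr A = (-14) + 10 = -4 and det A = (-14)·10 - 8·(-16) = -140 - (-128) = -12.
So p(s) = det(sI - A) = s^2 + 4s - 12.
Factor s^2 + 4s - 12: two numbers with sum -4 and product -12 are 2 and -6, so s^2 + 4s - 12 = (s - 2)(s + 6).
Hence p(s) = (s - 2) (s + 6), with roots -6, 2.
At least one eigenvalue has non-negative real part, so the system is not asymptotically stable.

-6, 2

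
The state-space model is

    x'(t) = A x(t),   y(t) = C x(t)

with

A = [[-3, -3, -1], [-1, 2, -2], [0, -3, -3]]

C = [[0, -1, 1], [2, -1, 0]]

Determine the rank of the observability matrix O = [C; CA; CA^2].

3

CA = [[1, -5, -1], [-5, -8, 0]]
CA^2 = [[2, -10, 12], [23, -1, 21]]
Observability matrix O = [C; CA; CA^2] = [[0, -1, 1], [2, -1, 0], [1, -5, -1], [-5, -8, 0], [2, -10, 12], [23, -1, 21]]
Take the 3×3 submatrix of O formed by rows 1, 2, 3: [[0, -1, 1], [2, -1, 0], [1, -5, -1]]. Its determinant is 0·((-1)·(-1) - 0·(-5)) - (-1)·(2·(-1) - 0·1) + 1·(2·(-5) - (-1)·1) = 0·1 - (-1)·(-2) + 1·(-9) = -11 ≠ 0.
So rank(O) ≥ 3; since O has 3 columns, rank(O) = 3.
rank(O) = 3 = n, so the pair (A, C) is completely observable.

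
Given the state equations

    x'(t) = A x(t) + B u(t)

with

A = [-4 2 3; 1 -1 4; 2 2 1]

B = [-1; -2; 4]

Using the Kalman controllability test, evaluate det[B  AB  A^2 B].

AB = [[12], [17], [-2]]
A^2B = [[-20], [-13], [56]]
Controllability matrix C = [B  AB  A^2B] = [[-1, 12, -20], [-2, 17, -13], [4, -2, 56]]
Expanding along the first row, det(C) = (-1)·(17·56 - (-13)·(-2)) - 12·((-2)·56 - (-13)·4) + (-20)·((-2)·(-2) - 17·4) = (-1)·926 - 12·(-60) + (-20)·(-64) = 1074
Since det(C) ≠ 0, rank(C) = 3 and the system is completely controllable.

1074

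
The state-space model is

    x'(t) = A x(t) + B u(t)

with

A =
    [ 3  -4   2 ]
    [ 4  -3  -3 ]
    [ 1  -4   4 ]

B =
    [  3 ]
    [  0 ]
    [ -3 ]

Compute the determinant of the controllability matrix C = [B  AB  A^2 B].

AB = [[3], [21], [-9]]
A^2B = [[-93], [-24], [-117]]
Controllability matrix C = [B  AB  A^2B] = [[3, 3, -93], [0, 21, -24], [-3, -9, -117]]
Expanding along the first row, det(C) = 3·(21·(-117) - (-24)·(-9)) - 3·(0·(-117) - (-24)·(-3)) + (-93)·(0·(-9) - 21·(-3)) = 3·(-2673) - 3·(-72) + (-93)·63 = -13662
Since det(C) ≠ 0, rank(C) = 3 and the system is completely controllable.

-13662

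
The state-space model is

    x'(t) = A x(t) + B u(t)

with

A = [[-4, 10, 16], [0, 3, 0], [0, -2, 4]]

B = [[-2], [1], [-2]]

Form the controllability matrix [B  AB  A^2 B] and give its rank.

2

AB = [[-14], [3], [-10]]
A^2B = [[-74], [9], [-46]]
Controllability matrix C = [B  AB  A^2B] = [[-2, -14, -74], [1, 3, 9], [-2, -10, -46]]
The rows r1, r2, r3 of C are linearly dependent: -r1 + 2·r2 + 2·r3 = 0 (check each entry), so rank(C) ≤ 2.
The 2×2 minor from rows 1, 2, columns 1, 2 is (-2)·3 - (-14)·1 = -6 - (-14) = 8 ≠ 0, so rank(C) = 2.
rank(C) = 2 < n = 3, so the pair (A, B) is not completely controllable.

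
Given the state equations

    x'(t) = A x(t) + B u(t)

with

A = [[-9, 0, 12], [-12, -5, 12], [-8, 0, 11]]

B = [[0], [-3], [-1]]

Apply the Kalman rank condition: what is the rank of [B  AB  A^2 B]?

AB = [[-12], [3], [-11]]
A^2B = [[-24], [-3], [-25]]
Controllability matrix C = [B  AB  A^2B] = [[0, -12, -24], [-3, 3, -3], [-1, -11, -25]]
The rows r1, r2, r3 of C are linearly dependent: -3·r1 - r2 + 3·r3 = 0 (check each entry), so rank(C) ≤ 2.
The 2×2 minor from rows 1, 2, columns 1, 2 is 0·3 - (-12)·(-3) = 0 - 36 = -36 ≠ 0, so rank(C) = 2.
rank(C) = 2 < n = 3, so the pair (A, B) is not completely controllable.

2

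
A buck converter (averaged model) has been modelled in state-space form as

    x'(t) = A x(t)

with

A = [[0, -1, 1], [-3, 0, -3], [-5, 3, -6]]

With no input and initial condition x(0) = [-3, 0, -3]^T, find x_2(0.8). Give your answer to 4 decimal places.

2.0012

det(sI - A) = s^3 - (tr A)s^2 + (M11 + M22 + M33)s - det A, where Mii is the 2×2 principal minor of A obtained by deleting row i and column i.
tr A = 0 + 0 + (-6) = -6; M11 = 0·(-6) - (-3)·3 = 0 - (-9) = 9; M22 = 0·(-6) - 1·(-5) = 0 - (-5) = 5; M33 = 0·0 - (-1)·(-3) = 0 - 3 = -3; sum of minors = 11.
det A = 0·(0·(-6) - (-3)·3) - (-1)·((-3)·(-6) - (-3)·(-5)) + 1·((-3)·3 - 0·(-5)) = 0·9 - (-1)·3 + 1·(-9) = -6.
So p(s) = det(sI - A) = s^3 + 6s^2 + 11s + 6.
Rational-root test: any integer root divides 6. Testing small divisors, s = -1 works: p(-1) = -1 + 6 + (-11) + 6 = 0, so (s + 1) is a factor.
Dividing, p(s) = (s + 1)(s^2 + 5s + 6).
Factor s^2 + 5s + 6: two numbers with sum -5 and product 6 are -2 and -3, so s^2 + 5s + 6 = (s + 2)(s + 3).
Hence p(s) = (s + 1) (s + 2) (s + 3), with roots -3, -2, -1.
The eigenvalues -3, -2, -1 are distinct and real, so A is diagonalisable and x(t) = e^{At} x(0) = V diag(e^{λ_i t}) V^{-1} x(0), where the columns of V are the eigenvectors.
λ = -3: A - (-3)I = [[3, -1, 1], [-3, 3, -3], [-5, 3, -3]]. v must be orthogonal to every row; (row 1) × (row 2) = [0, 6, 6], so take v_1 = [0, -1, -1]^T.
λ = -2: A - (-2)I = [[2, -1, 1], [-3, 2, -3], [-5, 3, -4]]. v must be orthogonal to every row; (row 1) × (row 2) = [1, 3, 1], so take v_2 = [-1, -3, -1]^T.
λ = -1: A - (-1)I = [[1, -1, 1], [-3, 1, -3], [-5, 3, -5]]. v must be orthogonal to every row; (row 1) × (row 2) = [2, 0, -2], so take v_3 = [-1, 0, 1]^T.
V = [v_1 v_2 v_3] = [[0, -1, -1], [-1, -3, 0], [-1, -1, 1]] has det V = 1, so V^{-1} = adj(V)/det V = [[-3, 2, -3], [1, -1, 1], [-2, 1, -1]].
Modal coordinates z(0) = V^{-1} x(0): (-3)·(-3) + 2·0 + (-3)·(-3) = 18; 1·(-3) + (-1)·0 + 1·(-3) = -6; (-2)·(-3) + 1·0 + (-1)·(-3) = 9; so z(0) = [18, -6, 9]^T.
x_2(t) = Σ_i (v_i)_2 · z_i(0) · e^{λ_i t} (row 2 of V times the modal terms).
x_2(0.8) = (-1)·18·e^{-3·0.8} + (-3)·(-6)·e^{-2·0.8} + 0·9·e^{-1·0.8} = (-18)·0.090718 + 18·0.201897 + 0·0.449329 = 2.0012.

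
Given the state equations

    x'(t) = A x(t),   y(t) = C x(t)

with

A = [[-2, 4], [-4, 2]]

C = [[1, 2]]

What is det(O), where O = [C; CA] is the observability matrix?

28

CA = [[-10, 8]]
Observability matrix O = [C; CA] = [[1, 2], [-10, 8]]
det(O) = 1·8 - 2·(-10) = 8 - (-20) = 28
Since det(O) ≠ 0, rank(O) = 2 and the system is completely observable.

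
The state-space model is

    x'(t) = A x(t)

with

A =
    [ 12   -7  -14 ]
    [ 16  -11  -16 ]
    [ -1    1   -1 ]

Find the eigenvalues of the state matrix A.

-3, -2, 5

det(sI - A) = s^3 - (tr A)s^2 + (M11 + M22 + M33)s - det A, where Mii is the 2×2 principal minor of A obtained by deleting row i and column i.
tr A = 12 + (-11) + (-1) = 0; M11 = (-11)·(-1) - (-16)·1 = 11 - (-16) = 27; M22 = 12·(-1) - (-14)·(-1) = -12 - 14 = -26; M33 = 12·(-11) - (-7)·16 = -132 - (-112) = -20; sum of minors = -19.
det A = 12·((-11)·(-1) - (-16)·1) - (-7)·(16·(-1) - (-16)·(-1)) + (-14)·(16·1 - (-11)·(-1)) = 12·27 - (-7)·(-32) + (-14)·5 = 30.
So p(s) = det(sI - A) = s^3 - 19s - 30.
Rational-root test: any integer root divides -30. Testing small divisors, s = -2 works: p(-2) = -8 + 0 + 38 + (-30) = 0, so (s + 2) is a factor.
Dividing, p(s) = (s + 2)(s^2 - 2s - 15).
Factor s^2 - 2s - 15: two numbers with sum 2 and product -15 are 5 and -3, so s^2 - 2s - 15 = (s - 5)(s + 3).
Hence p(s) = (s - 5) (s + 2) (s + 3), with roots -3, -2, 5.
At least one eigenvalue has non-negative real part, so the system is not asymptotically stable.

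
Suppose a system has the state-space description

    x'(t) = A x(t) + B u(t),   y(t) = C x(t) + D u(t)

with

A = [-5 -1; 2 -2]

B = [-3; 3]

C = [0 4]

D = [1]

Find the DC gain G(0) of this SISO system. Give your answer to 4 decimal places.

G(0) = C(-A)^{-1}B + D = -C A^{-1} B + D.
det A = 12, so A^{-1} = (1/12)·adj(A) = [[-1/6, 1/12], [-1/6, -5/12]]
A^{-1} B = [3/4, -3/4]^T
C A^{-1} B = -3
G(0) = D - C A^{-1} B = 1 - (-3) = 4

4.0000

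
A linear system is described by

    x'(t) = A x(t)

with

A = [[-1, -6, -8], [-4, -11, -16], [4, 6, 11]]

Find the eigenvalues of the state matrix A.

det(sI - A) = s^3 - (tr A)s^2 + (M11 + M22 + M33)s - det A, where Mii is the 2×2 principal minor of A obtained by deleting row i and column i.
tr A = (-1) + (-11) + 11 = -1; M11 = (-11)·11 - (-16)·6 = -121 - (-96) = -25; M22 = (-1)·11 - (-8)·4 = -11 - (-32) = 21; M33 = (-1)·(-11) - (-6)·(-4) = 11 - 24 = -13; sum of minors = -17.
det A = (-1)·((-11)·11 - (-16)·6) - (-6)·((-4)·11 - (-16)·4) + (-8)·((-4)·6 - (-11)·4) = (-1)·(-25) - (-6)·20 + (-8)·20 = -15.
So p(s) = det(sI - A) = s^3 + s^2 - 17s + 15.
Rational-root test: any integer root divides 15. Testing small divisors, s = 1 works: p(1) = 1 + 1 + (-17) + 15 = 0, so (s - 1) is a factor.
Dividing, p(s) = (s - 1)(s^2 + 2s - 15).
Factor s^2 + 2s - 15: two numbers with sum -2 and product -15 are 3 and -5, so s^2 + 2s - 15 = (s - 3)(s + 5).
Hence p(s) = (s - 3) (s - 1) (s + 5), with roots -5, 1, 3.
At least one eigenvalue has non-negative real part, so the system is not asymptotically stable.

-5, 1, 3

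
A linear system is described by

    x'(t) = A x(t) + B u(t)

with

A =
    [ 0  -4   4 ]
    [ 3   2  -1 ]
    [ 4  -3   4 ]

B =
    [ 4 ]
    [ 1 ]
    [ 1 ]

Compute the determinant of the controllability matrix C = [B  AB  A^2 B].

960

AB = [[0], [13], [17]]
A^2B = [[16], [9], [29]]
Controllability matrix C = [B  AB  A^2B] = [[4, 0, 16], [1, 13, 9], [1, 17, 29]]
Expanding along the first row, det(C) = 4·(13·29 - 9·17) - 0·(1·29 - 9·1) + 16·(1·17 - 13·1) = 4·224 - 0·20 + 16·4 = 960
Since det(C) ≠ 0, rank(C) = 3 and the system is completely controllable.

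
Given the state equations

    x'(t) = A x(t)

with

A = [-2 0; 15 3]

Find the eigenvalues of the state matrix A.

det(sI - A) = s^2 - (tr A)s + det A, with tr A = (-2) + 3 = 1 and det A = (-2)·3 - 0·15 = -6 - 0 = -6.
So p(s) = det(sI - A) = s^2 - s - 6.
Factor s^2 - s - 6: two numbers with sum 1 and product -6 are 3 and -2, so s^2 - s - 6 = (s - 3)(s + 2).
Hence p(s) = (s - 3) (s + 2), with roots -2, 3.
At least one eigenvalue has non-negative real part, so the system is not asymptotically stable.

-2, 3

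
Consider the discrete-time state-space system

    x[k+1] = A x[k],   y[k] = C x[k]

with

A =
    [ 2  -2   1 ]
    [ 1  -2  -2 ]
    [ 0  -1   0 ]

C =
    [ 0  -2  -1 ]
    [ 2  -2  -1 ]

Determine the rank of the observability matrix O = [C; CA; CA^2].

3

CA = [[-2, 5, 4], [2, 1, 6]]
CA^2 = [[1, -10, -12], [5, -12, 0]]
Observability matrix O = [C; CA; CA^2] = [[0, -2, -1], [2, -2, -1], [-2, 5, 4], [2, 1, 6], [1, -10, -12], [5, -12, 0]]
Take the 3×3 submatrix of O formed by rows 1, 2, 3: [[0, -2, -1], [2, -2, -1], [-2, 5, 4]]. Its determinant is 0·((-2)·4 - (-1)·5) - (-2)·(2·4 - (-1)·(-2)) + (-1)·(2·5 - (-2)·(-2)) = 0·(-3) - (-2)·6 + (-1)·6 = 6 ≠ 0.
So rank(O) ≥ 3; since O has 3 columns, rank(O) = 3.
rank(O) = 3 = n, so the pair (A, C) is completely observable.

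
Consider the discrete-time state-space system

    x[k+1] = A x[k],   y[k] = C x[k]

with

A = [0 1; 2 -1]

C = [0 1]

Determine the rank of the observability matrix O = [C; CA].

2

CA = [[2, -1]]
Observability matrix O = [C; CA] = [[0, 1], [2, -1]]
det(O) = 0·(-1) - 1·2 = 0 - 2 = -2 ≠ 0, so rank(O) = 2.
rank(O) = 2 = n, so the pair (A, C) is completely observable.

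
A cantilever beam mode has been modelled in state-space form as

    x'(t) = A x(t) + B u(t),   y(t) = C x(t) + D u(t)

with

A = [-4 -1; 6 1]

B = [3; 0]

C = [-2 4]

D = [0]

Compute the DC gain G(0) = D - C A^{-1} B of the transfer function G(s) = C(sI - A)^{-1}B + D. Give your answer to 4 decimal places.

G(0) = C(-A)^{-1}B + D = -C A^{-1} B + D.
det A = 2, so A^{-1} = (1/2)·adj(A) = [[1/2, 1/2], [-3, -2]]
A^{-1} B = [3/2, -9]^T
C A^{-1} B = -39
G(0) = D - C A^{-1} B = 0 - (-39) = 39

39.0000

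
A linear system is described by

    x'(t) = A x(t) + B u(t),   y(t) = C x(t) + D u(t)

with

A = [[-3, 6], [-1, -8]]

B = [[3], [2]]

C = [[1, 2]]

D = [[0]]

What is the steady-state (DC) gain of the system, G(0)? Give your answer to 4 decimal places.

G(0) = C(-A)^{-1}B + D = -C A^{-1} B + D.
det A = 30, so A^{-1} = (1/30)·adj(A) = [[-4/15, -1/5], [1/30, -1/10]]
A^{-1} B = [-6/5, -1/10]^T
C A^{-1} B = -7/5
G(0) = D - C A^{-1} B = 0 - (-7/5) = 7/5 ≈ 1.4000

1.4000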